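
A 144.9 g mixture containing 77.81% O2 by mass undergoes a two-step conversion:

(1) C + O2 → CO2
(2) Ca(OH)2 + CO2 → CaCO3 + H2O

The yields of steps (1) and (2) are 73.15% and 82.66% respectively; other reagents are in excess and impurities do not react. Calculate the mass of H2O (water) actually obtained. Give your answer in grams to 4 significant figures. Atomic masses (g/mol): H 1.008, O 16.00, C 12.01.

Pure O2 = 144.9 × 0.7781 = 112.75 g.
M(O2) = 2(16.00) = 32.00 g/mol.
M(H2O) = 2(1.008) + 16.00 = 18.016 g/mol.
n(O2) = 112.75 / 32.00 = 3.5233 mol.
Step 1 (O2:CO2 = 1:1): theoretical n(CO2) = 3.5233 mol; at 73.15% yield, n(CO2) = 2.5773 mol.
Step 2 (CO2:H2O = 1:1): theoretical n(H2O) = 2.5773 mol, so theoretical mass = 2.5773 × 18.016 = 46.433 g.
At 82.66% yield, actual mass of H2O = 46.433 × 0.8266 = 38.381 g.

38.38 g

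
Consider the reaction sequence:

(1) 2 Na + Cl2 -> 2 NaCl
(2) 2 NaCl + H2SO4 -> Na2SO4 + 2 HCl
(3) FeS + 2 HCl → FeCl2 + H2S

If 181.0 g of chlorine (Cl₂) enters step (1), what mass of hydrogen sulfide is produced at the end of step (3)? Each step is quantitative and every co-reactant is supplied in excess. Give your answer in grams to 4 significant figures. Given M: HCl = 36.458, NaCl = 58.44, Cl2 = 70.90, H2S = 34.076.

86.99 g

n(Cl2) = 181.0 / 70.90 = 2.5529 mol.
Reaction (1): Cl2→NaCl ratio 1:2 ⇒ n(NaCl) = 5.1058 mol.
Reaction (2): NaCl→HCl ratio 2:2 ⇒ n(HCl) = 5.1058 mol.
Reaction (3): HCl→H2S ratio 2:1 ⇒ n(H2S) = 2.5529 mol.
Mass of H2S = 2.5529 × 34.076 = 86.992 g.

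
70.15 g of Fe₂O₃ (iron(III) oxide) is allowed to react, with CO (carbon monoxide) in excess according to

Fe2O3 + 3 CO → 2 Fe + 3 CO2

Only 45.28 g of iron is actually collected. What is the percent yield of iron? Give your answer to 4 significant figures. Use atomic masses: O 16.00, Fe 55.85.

92.28 %

M(Fe2O3) = 2(55.85) + 3(16.00) = 159.70 g/mol.
M(Fe) = 55.85 g/mol.
n(Fe2O3) = 70.150 g / 159.70 g/mol = 0.43926 mol.
From the equation the Fe2O3:Fe mole ratio is 1:2, so n(Fe) = 0.43926 × 2/1 = 0.87852 mol.
Mass of Fe = 0.87852 mol × 55.85 g/mol = 49.065 g.
This is the theoretical yield. Percent yield = 45.28 g / 49.065 g × 100% = 92.285%.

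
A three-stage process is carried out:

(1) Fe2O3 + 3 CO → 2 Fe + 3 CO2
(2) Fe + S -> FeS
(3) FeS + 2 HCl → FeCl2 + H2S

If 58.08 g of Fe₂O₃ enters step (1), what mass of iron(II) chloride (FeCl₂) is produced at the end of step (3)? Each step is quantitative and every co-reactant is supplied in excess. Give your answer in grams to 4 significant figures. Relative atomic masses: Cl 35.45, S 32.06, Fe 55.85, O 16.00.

92.19 g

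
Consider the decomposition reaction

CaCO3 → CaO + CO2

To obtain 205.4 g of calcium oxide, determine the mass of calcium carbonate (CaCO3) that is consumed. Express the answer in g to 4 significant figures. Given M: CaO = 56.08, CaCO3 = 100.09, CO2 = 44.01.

366.6 g

n(CaO) = 205.40 g / 56.08 g/mol = 3.6626 mol.
From the equation the CaO:CaCO3 mole ratio is 1:1, so n(CaCO3) = 3.6626 × 1/1 = 3.6626 mol.
Mass of CaCO3 = 3.6626 mol × 100.09 g/mol = 366.59 g.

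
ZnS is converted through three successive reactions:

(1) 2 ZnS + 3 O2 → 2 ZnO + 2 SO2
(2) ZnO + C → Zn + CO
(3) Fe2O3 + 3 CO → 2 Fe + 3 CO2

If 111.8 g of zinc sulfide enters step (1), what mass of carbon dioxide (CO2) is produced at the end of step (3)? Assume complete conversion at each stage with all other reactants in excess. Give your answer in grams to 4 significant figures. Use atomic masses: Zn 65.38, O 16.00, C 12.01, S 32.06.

M(ZnS) = 65.38 + 32.06 = 97.44 g/mol.
M(CO2) = 12.01 + 2(16.00) = 44.01 g/mol.
n(ZnS) = 111.8 / 97.44 = 1.1474 mol.
Reaction (1): ZnS→ZnO ratio 2:2 ⇒ n(ZnO) = 1.1474 mol.
Reaction (2): ZnO→CO ratio 1:1 ⇒ n(CO) = 1.1474 mol.
Reaction (3): CO→CO2 ratio 3:3 ⇒ n(CO2) = 1.1474 mol.
Mass of CO2 = 1.1474 × 44.01 = 50.496 g.

50.50 g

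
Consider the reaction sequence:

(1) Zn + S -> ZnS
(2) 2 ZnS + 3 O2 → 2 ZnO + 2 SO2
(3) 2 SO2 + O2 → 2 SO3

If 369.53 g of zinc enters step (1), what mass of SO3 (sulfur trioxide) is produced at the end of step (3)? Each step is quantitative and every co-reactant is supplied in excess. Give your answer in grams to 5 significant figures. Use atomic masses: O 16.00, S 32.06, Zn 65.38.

M(Zn) = 65.38 g/mol.
M(SO3) = 32.06 + 3(16.00) = 80.06 g/mol.
n(Zn) = 369.53 / 65.38 = 5.65203 mol.
Reaction (1): Zn→ZnS ratio 1:1 ⇒ n(ZnS) = 5.65203 mol.
Reaction (2): ZnS→SO2 ratio 2:2 ⇒ n(SO2) = 5.65203 mol.
Reaction (3): SO2→SO3 ratio 2:2 ⇒ n(SO3) = 5.65203 mol.
Mass of SO3 = 5.65203 × 80.06 = 452.502 g.

452.50 g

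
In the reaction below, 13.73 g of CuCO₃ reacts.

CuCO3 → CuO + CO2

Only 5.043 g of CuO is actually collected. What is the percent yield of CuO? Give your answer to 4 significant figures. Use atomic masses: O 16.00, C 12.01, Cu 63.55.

57.05 %

M(CuCO3) = 63.55 + 12.01 + 3(16.00) = 123.56 g/mol.
M(CuO) = 63.55 + 16.00 = 79.55 g/mol.
n(CuCO3) = 13.730 g / 123.56 g/mol = 0.11112 mol.
From the equation the CuCO3:CuO mole ratio is 1:1, so n(CuO) = 0.11112 × 1/1 = 0.11112 mol.
Mass of CuO = 0.11112 mol × 79.55 g/mol = 8.8396 g.
This is the theoretical yield. Percent yield = 5.043 g / 8.8396 g × 100% = 57.050%.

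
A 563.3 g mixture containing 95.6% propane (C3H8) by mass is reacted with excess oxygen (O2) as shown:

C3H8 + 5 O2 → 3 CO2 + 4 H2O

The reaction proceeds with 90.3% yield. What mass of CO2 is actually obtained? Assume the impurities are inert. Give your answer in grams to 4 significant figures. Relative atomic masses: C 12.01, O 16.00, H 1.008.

1456 g

Pure C3H8 available = 563.3 g × 0.956 = 538.51 g.
M(C3H8) = 3(12.01) + 8(1.008) = 44.094 g/mol.
M(CO2) = 12.01 + 2(16.00) = 44.01 g/mol.
n(C3H8) = 538.51 g / 44.094 g/mol = 12.213 mol.
From the equation the C3H8:CO2 mole ratio is 1:3, so n(CO2) = 12.213 × 3/1 = 36.639 mol.
Mass of CO2 = 36.639 mol × 44.01 g/mol = 1612.5 g.
Actual mass collected = 1612.5 g × 0.903 = 1456.1 g.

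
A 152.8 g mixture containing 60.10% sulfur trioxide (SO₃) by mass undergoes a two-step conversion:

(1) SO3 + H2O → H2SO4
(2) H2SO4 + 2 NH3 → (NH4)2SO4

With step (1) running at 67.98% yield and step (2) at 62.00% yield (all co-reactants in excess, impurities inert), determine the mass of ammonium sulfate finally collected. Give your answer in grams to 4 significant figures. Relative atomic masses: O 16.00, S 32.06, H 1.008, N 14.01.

Pure SO3 = 152.8 × 0.6010 = 91.833 g.
M(SO3) = 32.06 + 3(16.00) = 80.06 g/mol.
M((NH4)2SO4) = 2(14.01) + 8(1.008) + 32.06 + 4(16.00) = 132.144 g/mol.
n(SO3) = 91.833 / 80.06 = 1.1470 mol.
Step 1 (SO3:H2SO4 = 1:1): theoretical n(H2SO4) = 1.1470 mol; at 67.98% yield, n(H2SO4) = 0.77976 mol.
Step 2 (H2SO4:(NH4)2SO4 = 1:1): theoretical n((NH4)2SO4) = 0.77976 mol, so theoretical mass = 0.77976 × 132.144 = 103.04 g.
At 62.00% yield, actual mass of (NH4)2SO4 = 103.04 × 0.6200 = 63.886 g.

63.89 g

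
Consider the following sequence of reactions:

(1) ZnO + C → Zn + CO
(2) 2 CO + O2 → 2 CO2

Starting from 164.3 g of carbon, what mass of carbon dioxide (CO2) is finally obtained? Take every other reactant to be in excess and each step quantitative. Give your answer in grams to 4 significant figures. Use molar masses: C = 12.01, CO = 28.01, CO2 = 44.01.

602.1 g

n(C) = 164.30 / 12.01 = 13.680 mol.
Step 1 gives a 1:1 ratio of C to CO, so n(CO) = 13.680 mol.
In step 2 the CO:CO2 ratio is 2:2, so n(CO2) = 13.680 mol.
Mass of CO2 = 13.680 × 44.01 = 602.07 g.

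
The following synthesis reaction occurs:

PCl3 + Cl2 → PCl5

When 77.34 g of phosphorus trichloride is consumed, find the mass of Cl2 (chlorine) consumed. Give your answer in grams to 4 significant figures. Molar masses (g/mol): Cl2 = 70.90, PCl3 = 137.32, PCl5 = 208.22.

n(PCl3) = 77.340 g / 137.32 g/mol = 0.56321 mol.
From the equation the PCl3:Cl2 mole ratio is 1:1, so n(Cl2) = 0.56321 × 1/1 = 0.56321 mol.
Mass of Cl2 = 0.56321 mol × 70.90 g/mol = 39.932 g.

39.93 g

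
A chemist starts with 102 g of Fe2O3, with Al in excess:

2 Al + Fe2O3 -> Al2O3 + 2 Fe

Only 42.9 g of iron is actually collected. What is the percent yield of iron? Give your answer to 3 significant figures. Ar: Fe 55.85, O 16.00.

60.1 %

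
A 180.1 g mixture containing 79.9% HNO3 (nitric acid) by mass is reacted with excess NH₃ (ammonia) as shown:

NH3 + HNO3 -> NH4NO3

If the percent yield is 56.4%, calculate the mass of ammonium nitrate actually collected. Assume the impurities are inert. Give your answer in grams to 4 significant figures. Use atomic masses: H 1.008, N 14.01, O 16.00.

Pure HNO3 available = 180.1 g × 0.799 = 143.90 g.
M(HNO3) = 1.008 + 14.01 + 3(16.00) = 63.018 g/mol.
M(NH4NO3) = 2(14.01) + 4(1.008) + 3(16.00) = 80.052 g/mol.
n(HNO3) = 143.90 g / 63.018 g/mol = 2.2835 mol.
From the equation the HNO3:NH4NO3 mole ratio is 1:1, so n(NH4NO3) = 2.2835 × 1/1 = 2.2835 mol.
Mass of NH4NO3 = 2.2835 mol × 80.052 g/mol = 182.80 g.
Actual mass collected = 182.80 g × 0.564 = 103.10 g.

103.1 g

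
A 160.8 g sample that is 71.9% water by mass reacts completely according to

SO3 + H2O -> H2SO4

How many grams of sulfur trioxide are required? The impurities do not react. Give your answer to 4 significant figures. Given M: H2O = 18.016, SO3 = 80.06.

Mass of pure H2O = 160.8 g × 0.719 = 115.62 g.
n(H2O) = 115.62 g / 18.016 g/mol = 6.4174 mol.
From the equation the H2O:SO3 mole ratio is 1:1, so n(SO3) = 6.4174 × 1/1 = 6.4174 mol.
Mass of SO3 = 6.4174 mol × 80.06 g/mol = 513.77 g.

513.8 g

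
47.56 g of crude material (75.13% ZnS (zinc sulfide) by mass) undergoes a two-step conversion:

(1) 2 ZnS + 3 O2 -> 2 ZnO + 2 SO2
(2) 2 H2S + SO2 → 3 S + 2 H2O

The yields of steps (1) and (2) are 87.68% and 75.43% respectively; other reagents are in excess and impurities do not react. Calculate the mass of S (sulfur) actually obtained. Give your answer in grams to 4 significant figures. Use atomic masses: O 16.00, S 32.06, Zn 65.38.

Pure ZnS = 47.56 × 0.7513 = 35.732 g.
M(ZnS) = 65.38 + 32.06 = 97.44 g/mol.
M(S) = 32.06 g/mol.
n(ZnS) = 35.732 / 97.44 = 0.36671 mol.
Step 1 (ZnS:SO2 = 2:2): theoretical n(SO2) = 0.36671 mol; at 87.68% yield, n(SO2) = 0.32153 mol.
Step 2 (SO2:S = 1:3): theoretical n(S) = 0.96458 mol, so theoretical mass = 0.96458 × 32.06 = 30.925 g.
At 75.43% yield, actual mass of S = 30.925 × 0.7543 = 23.326 g.

23.33 g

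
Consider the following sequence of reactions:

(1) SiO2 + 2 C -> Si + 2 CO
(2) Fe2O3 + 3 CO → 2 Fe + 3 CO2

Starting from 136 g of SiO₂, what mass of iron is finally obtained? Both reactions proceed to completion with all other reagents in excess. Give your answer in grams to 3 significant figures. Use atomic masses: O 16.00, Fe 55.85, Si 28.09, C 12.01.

169 g

M(SiO2) = 28.09 + 2(16.00) = 60.09 g/mol.
M(Fe) = 55.85 g/mol.
n(SiO2) = 136.0 / 60.09 = 2.263 mol.
Step 1 gives a 1:2 ratio of SiO2 to CO, so n(CO) = 4.527 mol.
In step 2 the CO:Fe ratio is 3:2, so n(Fe) = 3.018 mol.
Mass of Fe = 3.018 × 55.85 = 168.5 g.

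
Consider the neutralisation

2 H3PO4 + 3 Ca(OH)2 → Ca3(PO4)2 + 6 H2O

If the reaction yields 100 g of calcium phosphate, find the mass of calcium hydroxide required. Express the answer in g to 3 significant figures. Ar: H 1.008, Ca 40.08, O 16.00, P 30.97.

M(Ca3(PO4)2) = 3(40.08) + 2(30.97) + 8(16.00) = 310.18 g/mol.
M(Ca(OH)2) = 40.08 + 2(16.00) + 2(1.008) = 74.096 g/mol.
n(Ca3(PO4)2) = 100.0 g / 310.18 g/mol = 0.3224 mol.
From the equation the Ca3(PO4)2:Ca(OH)2 mole ratio is 1:3, so n(Ca(OH)2) = 0.3224 × 3/1 = 0.9672 mol.
Mass of Ca(OH)2 = 0.9672 mol × 74.096 g/mol = 71.66 g.

71.7 g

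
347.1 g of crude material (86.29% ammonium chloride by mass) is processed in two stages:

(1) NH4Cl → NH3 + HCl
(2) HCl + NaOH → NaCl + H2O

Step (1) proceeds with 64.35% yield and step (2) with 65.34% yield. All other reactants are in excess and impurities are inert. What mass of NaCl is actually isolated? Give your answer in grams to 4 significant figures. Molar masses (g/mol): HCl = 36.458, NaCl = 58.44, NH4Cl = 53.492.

Pure NH4Cl = 347.1 × 0.8629 = 299.51 g.
n(NH4Cl) = 299.51 / 53.492 = 5.5992 mol.
Step 1 (NH4Cl:HCl = 1:1): theoretical n(HCl) = 5.5992 mol; at 64.35% yield, n(HCl) = 3.6031 mol.
Step 2 (HCl:NaCl = 1:1): theoretical n(NaCl) = 3.6031 mol, so theoretical mass = 3.6031 × 58.44 = 210.56 g.
At 65.34% yield, actual mass of NaCl = 210.56 × 0.6534 = 137.58 g.

137.6 g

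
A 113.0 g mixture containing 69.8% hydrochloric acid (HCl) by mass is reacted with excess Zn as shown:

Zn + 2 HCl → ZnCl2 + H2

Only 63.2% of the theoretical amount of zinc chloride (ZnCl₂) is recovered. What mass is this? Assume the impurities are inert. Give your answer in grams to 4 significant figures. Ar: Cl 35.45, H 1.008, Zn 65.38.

Pure HCl available = 113.0 g × 0.698 = 78.874 g.
M(HCl) = 1.008 + 35.45 = 36.458 g/mol.
M(ZnCl2) = 65.38 + 2(35.45) = 136.28 g/mol.
n(HCl) = 78.874 g / 36.458 g/mol = 2.1634 mol.
From the equation the HCl:ZnCl2 mole ratio is 2:1, so n(ZnCl2) = 2.1634 × 1/2 = 1.0817 mol.
Mass of ZnCl2 = 1.0817 mol × 136.28 g/mol = 147.42 g.
Actual mass collected = 147.42 g × 0.632 = 93.167 g.

93.17 g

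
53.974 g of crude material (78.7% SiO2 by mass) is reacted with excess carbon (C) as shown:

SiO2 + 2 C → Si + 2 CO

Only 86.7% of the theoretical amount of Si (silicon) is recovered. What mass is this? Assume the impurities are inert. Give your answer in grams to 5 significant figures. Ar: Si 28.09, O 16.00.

Pure SiO2 available = 53.974 g × 0.787 = 42.4775 g.
M(SiO2) = 28.09 + 2(16.00) = 60.09 g/mol.
M(Si) = 28.09 g/mol.
n(SiO2) = 42.4775 g / 60.09 g/mol = 0.706899 mol.
From the equation the SiO2:Si mole ratio is 1:1, so n(Si) = 0.706899 × 1/1 = 0.706899 mol.
Mass of Si = 0.706899 mol × 28.09 g/mol = 19.8568 g.
Actual mass collected = 19.8568 g × 0.867 = 17.2158 g.

17.216 g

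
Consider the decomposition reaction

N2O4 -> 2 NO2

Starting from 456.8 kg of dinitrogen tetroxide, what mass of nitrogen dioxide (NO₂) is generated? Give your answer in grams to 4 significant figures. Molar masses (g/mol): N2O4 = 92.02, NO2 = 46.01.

456800 g

Convert: 456.8 kg = 456800 g.
n(N2O4) = 456800 g / 92.02 g/mol = 4964.1 mol.
From the equation the N2O4:NO2 mole ratio is 1:2, so n(NO2) = 4964.1 × 2/1 = 9928.3 mol.
Mass of NO2 = 9928.3 mol × 46.01 g/mol = 456800 g.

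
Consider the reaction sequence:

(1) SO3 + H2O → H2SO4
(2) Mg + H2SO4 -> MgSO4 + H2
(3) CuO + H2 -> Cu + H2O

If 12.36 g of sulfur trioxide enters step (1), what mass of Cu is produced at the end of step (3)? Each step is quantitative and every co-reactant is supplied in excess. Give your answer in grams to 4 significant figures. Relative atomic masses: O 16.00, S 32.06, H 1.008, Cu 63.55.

M(SO3) = 32.06 + 3(16.00) = 80.06 g/mol.
M(Cu) = 63.55 g/mol.
n(SO3) = 12.36 / 80.06 = 0.15438 mol.
Reaction (1): SO3→H2SO4 ratio 1:1 ⇒ n(H2SO4) = 0.15438 mol.
Reaction (2): H2SO4→H2 ratio 1:1 ⇒ n(H2) = 0.15438 mol.
Reaction (3): H2→Cu ratio 1:1 ⇒ n(Cu) = 0.15438 mol.
Mass of Cu = 0.15438 × 63.55 = 9.8111 g.

9.811 g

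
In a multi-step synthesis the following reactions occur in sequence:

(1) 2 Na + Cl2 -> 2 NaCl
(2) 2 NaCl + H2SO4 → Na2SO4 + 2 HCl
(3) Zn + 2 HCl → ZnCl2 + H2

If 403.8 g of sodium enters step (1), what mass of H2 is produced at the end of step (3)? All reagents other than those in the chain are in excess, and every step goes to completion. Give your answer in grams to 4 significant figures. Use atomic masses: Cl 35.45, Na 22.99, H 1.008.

17.70 g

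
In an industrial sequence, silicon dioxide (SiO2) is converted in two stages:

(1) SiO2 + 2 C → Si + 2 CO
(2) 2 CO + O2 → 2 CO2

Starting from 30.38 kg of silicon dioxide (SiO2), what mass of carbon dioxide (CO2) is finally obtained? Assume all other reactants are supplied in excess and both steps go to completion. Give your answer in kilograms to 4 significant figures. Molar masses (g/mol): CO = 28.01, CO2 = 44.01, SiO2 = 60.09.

30.38 kg = 30380 g.
n(SiO2) = 30380 / 60.09 = 505.57 mol.
Step 1 gives a 1:2 ratio of SiO2 to CO, so n(CO) = 1011.1 mol.
In step 2 the CO:CO2 ratio is 2:2, so n(CO2) = 1011.1 mol.
Mass of CO2 = 1011.1 × 44.01 = 44501 g = 44.50 kg.

44.50 kg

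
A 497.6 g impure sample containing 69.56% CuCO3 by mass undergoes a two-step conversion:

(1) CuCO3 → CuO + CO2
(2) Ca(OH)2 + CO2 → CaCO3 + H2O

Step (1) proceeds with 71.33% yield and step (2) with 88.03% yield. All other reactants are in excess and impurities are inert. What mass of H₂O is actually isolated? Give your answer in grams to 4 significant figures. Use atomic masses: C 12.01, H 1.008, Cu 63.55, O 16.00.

Pure CuCO3 = 497.6 × 0.6956 = 346.13 g.
M(CuCO3) = 63.55 + 12.01 + 3(16.00) = 123.56 g/mol.
M(H2O) = 2(1.008) + 16.00 = 18.016 g/mol.
n(CuCO3) = 346.13 / 123.56 = 2.8013 mol.
Step 1 (CuCO3:CO2 = 1:1): theoretical n(CO2) = 2.8013 mol; at 71.33% yield, n(CO2) = 1.9982 mol.
Step 2 (CO2:H2O = 1:1): theoretical n(H2O) = 1.9982 mol, so theoretical mass = 1.9982 × 18.016 = 35.999 g.
At 88.03% yield, actual mass of H2O = 35.999 × 0.8803 = 31.690 g.

31.69 g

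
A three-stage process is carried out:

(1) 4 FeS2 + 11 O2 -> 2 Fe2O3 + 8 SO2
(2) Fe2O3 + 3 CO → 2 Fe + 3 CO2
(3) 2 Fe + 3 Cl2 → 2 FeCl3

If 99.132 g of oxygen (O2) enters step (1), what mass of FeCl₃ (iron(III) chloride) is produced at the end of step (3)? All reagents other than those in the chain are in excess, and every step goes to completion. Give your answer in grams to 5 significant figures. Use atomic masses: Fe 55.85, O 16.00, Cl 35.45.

182.72 g

M(O2) = 2(16.00) = 32.00 g/mol.
M(FeCl3) = 55.85 + 3(35.45) = 162.20 g/mol.
n(O2) = 99.132 / 32.00 = 3.09788 mol.
Reaction (1): O2→Fe2O3 ratio 11:2 ⇒ n(Fe2O3) = 0.563250 mol.
Reaction (2): Fe2O3→Fe ratio 1:2 ⇒ n(Fe) = 1.12650 mol.
Reaction (3): Fe→FeCl3 ratio 2:2 ⇒ n(FeCl3) = 1.12650 mol.
Mass of FeCl3 = 1.12650 × 162.20 = 182.718 g.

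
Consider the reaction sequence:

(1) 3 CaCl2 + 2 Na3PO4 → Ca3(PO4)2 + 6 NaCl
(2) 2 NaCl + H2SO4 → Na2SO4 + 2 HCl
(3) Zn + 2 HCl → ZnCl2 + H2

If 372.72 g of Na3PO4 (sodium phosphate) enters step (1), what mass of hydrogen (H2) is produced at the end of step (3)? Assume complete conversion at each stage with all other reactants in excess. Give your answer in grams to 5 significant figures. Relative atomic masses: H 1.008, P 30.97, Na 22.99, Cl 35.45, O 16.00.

M(Na3PO4) = 3(22.99) + 30.97 + 4(16.00) = 163.94 g/mol.
M(H2) = 2(1.008) = 2.016 g/mol.
n(Na3PO4) = 372.72 / 163.94 = 2.27351 mol.
Reaction (1): Na3PO4→NaCl ratio 2:6 ⇒ n(NaCl) = 6.82054 mol.
Reaction (2): NaCl→HCl ratio 2:2 ⇒ n(HCl) = 6.82054 mol.
Reaction (3): HCl→H2 ratio 2:1 ⇒ n(H2) = 3.41027 mol.
Mass of H2 = 3.41027 × 2.016 = 6.87511 g.

6.8751 g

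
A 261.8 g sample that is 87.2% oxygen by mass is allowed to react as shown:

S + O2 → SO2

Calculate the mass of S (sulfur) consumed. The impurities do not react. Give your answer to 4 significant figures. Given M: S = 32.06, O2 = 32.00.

Mass of pure O2 = 261.8 g × 0.872 = 228.29 g.
n(O2) = 228.29 g / 32.00 g/mol = 7.1341 mol.
From the equation the O2:S mole ratio is 1:1, so n(S) = 7.1341 × 1/1 = 7.1341 mol.
Mass of S = 7.1341 mol × 32.06 g/mol = 228.72 g.

228.7 g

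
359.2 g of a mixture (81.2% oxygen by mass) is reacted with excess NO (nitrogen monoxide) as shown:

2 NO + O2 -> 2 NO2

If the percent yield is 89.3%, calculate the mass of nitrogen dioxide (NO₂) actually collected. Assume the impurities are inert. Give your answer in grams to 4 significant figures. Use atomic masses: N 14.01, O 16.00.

749.0 g

Pure O2 available = 359.2 g × 0.812 = 291.67 g.
M(O2) = 2(16.00) = 32.00 g/mol.
M(NO2) = 14.01 + 2(16.00) = 46.01 g/mol.
n(O2) = 291.67 g / 32.00 g/mol = 9.1147 mol.
From the equation the O2:NO2 mole ratio is 1:2, so n(NO2) = 9.1147 × 2/1 = 18.229 mol.
Mass of NO2 = 18.229 mol × 46.01 g/mol = 838.73 g.
Actual mass collected = 838.73 g × 0.893 = 748.99 g.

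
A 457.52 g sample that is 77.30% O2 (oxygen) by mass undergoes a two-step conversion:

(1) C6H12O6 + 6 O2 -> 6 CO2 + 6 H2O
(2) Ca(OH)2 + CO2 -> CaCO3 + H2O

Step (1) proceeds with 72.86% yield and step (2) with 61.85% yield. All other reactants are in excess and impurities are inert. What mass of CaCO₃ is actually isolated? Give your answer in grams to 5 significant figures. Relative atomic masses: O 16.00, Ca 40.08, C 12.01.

Pure O2 = 457.52 × 0.7730 = 353.663 g.
M(O2) = 2(16.00) = 32.00 g/mol.
M(CaCO3) = 40.08 + 12.01 + 3(16.00) = 100.09 g/mol.
n(O2) = 353.663 / 32.00 = 11.0520 mol.
Step 1 (O2:CO2 = 6:6): theoretical n(CO2) = 11.0520 mol; at 72.86% yield, n(CO2) = 8.05246 mol.
Step 2 (CO2:CaCO3 = 1:1): theoretical n(CaCO3) = 8.05246 mol, so theoretical mass = 8.05246 × 100.09 = 805.971 g.
At 61.85% yield, actual mass of CaCO3 = 805.971 × 0.6185 = 498.493 g.

498.49 g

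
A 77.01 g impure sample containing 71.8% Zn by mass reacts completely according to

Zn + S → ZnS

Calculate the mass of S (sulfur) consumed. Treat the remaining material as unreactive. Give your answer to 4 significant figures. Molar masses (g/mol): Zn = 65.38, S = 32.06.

27.11 g

Mass of pure Zn = 77.01 g × 0.718 = 55.293 g.
n(Zn) = 55.293 g / 65.38 g/mol = 0.84572 mol.
From the equation the Zn:S mole ratio is 1:1, so n(S) = 0.84572 × 1/1 = 0.84572 mol.
Mass of S = 0.84572 mol × 32.06 g/mol = 27.114 g.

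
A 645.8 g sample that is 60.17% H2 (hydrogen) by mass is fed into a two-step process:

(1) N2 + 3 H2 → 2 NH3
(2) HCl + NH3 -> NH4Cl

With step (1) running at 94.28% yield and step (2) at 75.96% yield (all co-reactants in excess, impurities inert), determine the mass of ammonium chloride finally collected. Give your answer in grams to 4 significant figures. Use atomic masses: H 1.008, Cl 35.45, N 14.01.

4923 g

Pure H2 = 645.8 × 0.6017 = 388.58 g.
M(H2) = 2(1.008) = 2.016 g/mol.
M(NH4Cl) = 14.01 + 4(1.008) + 35.45 = 53.492 g/mol.
n(H2) = 388.58 / 2.016 = 192.75 mol.
Step 1 (H2:NH3 = 3:2): theoretical n(NH3) = 128.50 mol; at 94.28% yield, n(NH3) = 121.15 mol.
Step 2 (NH3:NH4Cl = 1:1): theoretical n(NH4Cl) = 121.15 mol, so theoretical mass = 121.15 × 53.492 = 6480.4 g.
At 75.96% yield, actual mass of NH4Cl = 6480.4 × 0.7596 = 4922.5 g.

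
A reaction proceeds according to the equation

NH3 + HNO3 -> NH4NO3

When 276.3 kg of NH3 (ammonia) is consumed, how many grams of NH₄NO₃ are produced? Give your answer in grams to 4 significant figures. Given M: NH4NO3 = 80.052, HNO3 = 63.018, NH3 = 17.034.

Convert: 276.3 kg = 276300 g.
n(NH3) = 276300 g / 17.034 g/mol = 16221 mol.
From the equation the NH3:NH4NO3 mole ratio is 1:1, so n(NH4NO3) = 16221 × 1/1 = 16221 mol.
Mass of NH4NO3 = 16221 mol × 80.052 g/mol = 1.2985 × 10^6 g.

1298000 g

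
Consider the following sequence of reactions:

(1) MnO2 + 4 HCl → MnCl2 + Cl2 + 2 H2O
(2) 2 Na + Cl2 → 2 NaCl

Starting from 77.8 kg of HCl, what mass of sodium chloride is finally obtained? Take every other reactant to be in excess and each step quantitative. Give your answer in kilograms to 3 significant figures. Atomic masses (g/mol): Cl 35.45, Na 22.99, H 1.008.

62.4 kg

M(HCl) = 1.008 + 35.45 = 36.458 g/mol.
M(NaCl) = 22.99 + 35.45 = 58.44 g/mol.
77.8 kg = 77800 g.
n(HCl) = 77800 / 36.458 = 2134 mol.
Step 1 gives a 4:1 ratio of HCl to Cl2, so n(Cl2) = 533.5 mol.
In step 2 the Cl2:NaCl ratio is 1:2, so n(NaCl) = 1067 mol.
Mass of NaCl = 1067 × 58.44 = 62350 g = 62.4 kg.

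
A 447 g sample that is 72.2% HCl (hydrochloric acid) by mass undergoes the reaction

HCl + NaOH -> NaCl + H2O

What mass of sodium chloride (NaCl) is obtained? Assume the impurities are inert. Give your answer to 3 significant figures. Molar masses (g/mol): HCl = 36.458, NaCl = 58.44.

Mass of pure HCl = 447 g × 0.722 = 322.7 g.
n(HCl) = 322.7 g / 36.458 g/mol = 8.852 mol.
From the equation the HCl:NaCl mole ratio is 1:1, so n(NaCl) = 8.852 × 1/1 = 8.852 mol.
Mass of NaCl = 8.852 mol × 58.44 g/mol = 517.3 g.

517 g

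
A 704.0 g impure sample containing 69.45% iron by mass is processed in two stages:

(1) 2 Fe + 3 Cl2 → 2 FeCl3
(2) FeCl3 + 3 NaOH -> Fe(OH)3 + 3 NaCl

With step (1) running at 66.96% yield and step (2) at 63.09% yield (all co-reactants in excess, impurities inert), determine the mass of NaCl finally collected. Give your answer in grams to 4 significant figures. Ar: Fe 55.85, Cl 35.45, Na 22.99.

Pure Fe = 704.0 × 0.6945 = 488.93 g.
M(Fe) = 55.85 g/mol.
M(NaCl) = 22.99 + 35.45 = 58.44 g/mol.
n(Fe) = 488.93 / 55.85 = 8.7543 mol.
Step 1 (Fe:FeCl3 = 2:2): theoretical n(FeCl3) = 8.7543 mol; at 66.96% yield, n(FeCl3) = 5.8619 mol.
Step 2 (FeCl3:NaCl = 1:3): theoretical n(NaCl) = 17.586 mol, so theoretical mass = 17.586 × 58.44 = 1027.7 g.
At 63.09% yield, actual mass of NaCl = 1027.7 × 0.6309 = 648.38 g.

648.4 g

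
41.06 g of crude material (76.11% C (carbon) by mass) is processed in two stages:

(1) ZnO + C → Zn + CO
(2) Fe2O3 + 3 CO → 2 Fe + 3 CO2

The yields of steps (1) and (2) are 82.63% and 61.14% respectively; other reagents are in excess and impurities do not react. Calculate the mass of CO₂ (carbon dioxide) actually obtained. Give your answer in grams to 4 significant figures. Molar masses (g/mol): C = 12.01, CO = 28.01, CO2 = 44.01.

Pure C = 41.06 × 0.7611 = 31.251 g.
n(C) = 31.251 / 12.01 = 2.6021 mol.
Step 1 (C:CO = 1:1): theoretical n(CO) = 2.6021 mol; at 82.63% yield, n(CO) = 2.1501 mol.
Step 2 (CO:CO2 = 3:3): theoretical n(CO2) = 2.1501 mol, so theoretical mass = 2.1501 × 44.01 = 94.625 g.
At 61.14% yield, actual mass of CO2 = 94.625 × 0.6114 = 57.854 g.

57.85 g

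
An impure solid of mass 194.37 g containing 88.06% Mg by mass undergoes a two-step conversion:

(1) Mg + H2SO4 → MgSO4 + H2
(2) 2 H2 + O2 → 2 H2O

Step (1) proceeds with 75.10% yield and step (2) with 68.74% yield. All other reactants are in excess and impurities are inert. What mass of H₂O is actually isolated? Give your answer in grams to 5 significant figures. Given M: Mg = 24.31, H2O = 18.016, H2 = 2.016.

65.483 g

Pure Mg = 194.37 × 0.8806 = 171.162 g.
n(Mg) = 171.162 / 24.31 = 7.04082 mol.
Step 1 (Mg:H2 = 1:1): theoretical n(H2) = 7.04082 mol; at 75.10% yield, n(H2) = 5.28765 mol.
Step 2 (H2:H2O = 2:2): theoretical n(H2O) = 5.28765 mol, so theoretical mass = 5.28765 × 18.016 = 95.2623 g.
At 68.74% yield, actual mass of H2O = 95.2623 × 0.6874 = 65.4833 g.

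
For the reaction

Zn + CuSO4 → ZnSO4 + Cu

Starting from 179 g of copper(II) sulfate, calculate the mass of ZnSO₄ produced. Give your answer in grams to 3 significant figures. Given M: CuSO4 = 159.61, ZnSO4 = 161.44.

n(CuSO4) = 179.0 g / 159.61 g/mol = 1.121 mol.
From the equation the CuSO4:ZnSO4 mole ratio is 1:1, so n(ZnSO4) = 1.121 × 1/1 = 1.121 mol.
Mass of ZnSO4 = 1.121 mol × 161.44 g/mol = 181.1 g.

181 g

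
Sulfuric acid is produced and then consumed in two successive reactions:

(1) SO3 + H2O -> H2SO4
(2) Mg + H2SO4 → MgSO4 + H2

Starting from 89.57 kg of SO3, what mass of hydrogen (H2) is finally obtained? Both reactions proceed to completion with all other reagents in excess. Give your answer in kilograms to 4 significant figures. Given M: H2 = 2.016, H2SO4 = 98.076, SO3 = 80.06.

2.255 kg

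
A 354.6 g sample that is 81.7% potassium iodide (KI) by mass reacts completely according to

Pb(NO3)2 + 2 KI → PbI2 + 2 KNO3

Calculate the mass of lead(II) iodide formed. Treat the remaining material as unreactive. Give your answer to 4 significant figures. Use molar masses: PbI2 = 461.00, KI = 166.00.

402.3 g

Mass of pure KI = 354.6 g × 0.817 = 289.71 g.
n(KI) = 289.71 g / 166.00 g/mol = 1.7452 mol.
From the equation the KI:PbI2 mole ratio is 2:1, so n(PbI2) = 1.7452 × 1/2 = 0.87262 mol.
Mass of PbI2 = 0.87262 mol × 461.00 g/mol = 402.28 g.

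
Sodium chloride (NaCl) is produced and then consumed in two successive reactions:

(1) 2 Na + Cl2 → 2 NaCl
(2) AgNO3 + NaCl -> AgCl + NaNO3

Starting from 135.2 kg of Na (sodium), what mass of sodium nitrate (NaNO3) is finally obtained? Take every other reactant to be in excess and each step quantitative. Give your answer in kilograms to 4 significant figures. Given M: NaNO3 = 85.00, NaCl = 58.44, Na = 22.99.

499.9 kg

135.2 kg = 135200 g.
n(Na) = 135200 / 22.99 = 5880.8 mol.
Step 1 gives a 2:2 ratio of Na to NaCl, so n(NaCl) = 5880.8 mol.
In step 2 the NaCl:NaNO3 ratio is 1:1, so n(NaNO3) = 5880.8 mol.
Mass of NaNO3 = 5880.8 × 85.00 = 499870 g = 499.9 kg.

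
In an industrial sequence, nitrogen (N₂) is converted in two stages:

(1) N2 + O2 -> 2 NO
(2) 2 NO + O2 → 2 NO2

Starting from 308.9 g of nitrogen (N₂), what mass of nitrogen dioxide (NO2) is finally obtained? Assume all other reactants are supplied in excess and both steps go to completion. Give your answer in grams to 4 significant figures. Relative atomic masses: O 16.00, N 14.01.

M(N2) = 2(14.01) = 28.02 g/mol.
M(NO2) = 14.01 + 2(16.00) = 46.01 g/mol.
n(N2) = 308.90 / 28.02 = 11.024 mol.
Step 1 gives a 1:2 ratio of N2 to NO, so n(NO) = 22.049 mol.
In step 2 the NO:NO2 ratio is 2:2, so n(NO2) = 22.049 mol.
Mass of NO2 = 22.049 × 46.01 = 1014.5 g.

1014 g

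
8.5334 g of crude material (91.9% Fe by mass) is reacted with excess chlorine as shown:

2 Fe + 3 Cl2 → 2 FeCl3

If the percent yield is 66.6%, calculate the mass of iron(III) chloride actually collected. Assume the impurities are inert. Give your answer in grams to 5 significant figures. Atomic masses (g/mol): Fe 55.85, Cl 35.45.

Pure Fe available = 8.5334 g × 0.919 = 7.84219 g.
M(Fe) = 55.85 g/mol.
M(FeCl3) = 55.85 + 3(35.45) = 162.20 g/mol.
n(Fe) = 7.84219 g / 55.85 g/mol = 0.140415 mol.
From the equation the Fe:FeCl3 mole ratio is 2:2, so n(FeCl3) = 0.140415 × 2/2 = 0.140415 mol.
Mass of FeCl3 = 0.140415 mol × 162.20 g/mol = 22.7754 g.
Actual mass collected = 22.7754 g × 0.666 = 15.1684 g.

15.168 g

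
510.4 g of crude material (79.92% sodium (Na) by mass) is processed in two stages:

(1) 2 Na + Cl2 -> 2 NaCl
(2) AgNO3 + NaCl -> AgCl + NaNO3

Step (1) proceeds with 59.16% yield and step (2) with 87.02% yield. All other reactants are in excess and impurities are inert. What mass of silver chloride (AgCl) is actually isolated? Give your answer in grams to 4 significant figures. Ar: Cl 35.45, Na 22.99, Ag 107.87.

Pure Na = 510.4 × 0.7992 = 407.91 g.
M(Na) = 22.99 g/mol.
M(AgCl) = 107.87 + 35.45 = 143.32 g/mol.
n(Na) = 407.91 / 22.99 = 17.743 mol.
Step 1 (Na:NaCl = 2:2): theoretical n(NaCl) = 17.743 mol; at 59.16% yield, n(NaCl) = 10.497 mol.
Step 2 (NaCl:AgCl = 1:1): theoretical n(AgCl) = 10.497 mol, so theoretical mass = 10.497 × 143.32 = 1504.4 g.
At 87.02% yield, actual mass of AgCl = 1504.4 × 0.8702 = 1309.1 g.

1309 g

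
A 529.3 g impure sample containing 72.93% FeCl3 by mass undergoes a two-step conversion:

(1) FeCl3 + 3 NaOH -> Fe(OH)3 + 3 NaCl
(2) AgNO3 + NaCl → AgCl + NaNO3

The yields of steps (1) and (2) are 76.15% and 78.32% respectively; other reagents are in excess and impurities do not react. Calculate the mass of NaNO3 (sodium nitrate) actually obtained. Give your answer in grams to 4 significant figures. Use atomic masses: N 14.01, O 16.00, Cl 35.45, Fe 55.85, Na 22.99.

361.9 g

Pure FeCl3 = 529.3 × 0.7293 = 386.02 g.
M(FeCl3) = 55.85 + 3(35.45) = 162.20 g/mol.
M(NaNO3) = 22.99 + 14.01 + 3(16.00) = 85.00 g/mol.
n(FeCl3) = 386.02 / 162.20 = 2.3799 mol.
Step 1 (FeCl3:NaCl = 1:3): theoretical n(NaCl) = 7.1397 mol; at 76.15% yield, n(NaCl) = 5.4369 mol.
Step 2 (NaCl:NaNO3 = 1:1): theoretical n(NaNO3) = 5.4369 mol, so theoretical mass = 5.4369 × 85.00 = 462.13 g.
At 78.32% yield, actual mass of NaNO3 = 462.13 × 0.7832 = 361.94 g.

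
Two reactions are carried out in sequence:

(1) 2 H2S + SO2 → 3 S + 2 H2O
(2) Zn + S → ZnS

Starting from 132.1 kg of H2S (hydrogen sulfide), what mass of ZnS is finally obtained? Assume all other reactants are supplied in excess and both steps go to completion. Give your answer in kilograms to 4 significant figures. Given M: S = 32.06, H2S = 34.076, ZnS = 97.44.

132.1 kg = 132100 g.
n(H2S) = 132100 / 34.076 = 3876.6 mol.
Step 1 gives a 2:3 ratio of H2S to S, so n(S) = 5814.9 mol.
In step 2 the S:ZnS ratio is 1:1, so n(ZnS) = 5814.9 mol.
Mass of ZnS = 5814.9 × 97.44 = 566610 g = 566.6 kg.

566.6 kg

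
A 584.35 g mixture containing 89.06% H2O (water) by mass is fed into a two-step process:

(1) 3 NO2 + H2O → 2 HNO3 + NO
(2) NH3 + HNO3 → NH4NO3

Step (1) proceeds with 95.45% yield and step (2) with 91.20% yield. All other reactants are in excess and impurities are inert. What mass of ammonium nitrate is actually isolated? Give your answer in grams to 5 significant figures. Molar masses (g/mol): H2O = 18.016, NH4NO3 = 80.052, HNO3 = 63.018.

Pure H2O = 584.35 × 0.8906 = 520.422 g.
n(H2O) = 520.422 / 18.016 = 28.8867 mol.
Step 1 (H2O:HNO3 = 1:2): theoretical n(HNO3) = 57.7733 mol; at 95.45% yield, n(HNO3) = 55.1446 mol.
Step 2 (HNO3:NH4NO3 = 1:1): theoretical n(NH4NO3) = 55.1446 mol, so theoretical mass = 55.1446 × 80.052 = 4414.44 g.
At 91.20% yield, actual mass of NH4NO3 = 4414.44 × 0.9120 = 4025.97 g.

4026.0 g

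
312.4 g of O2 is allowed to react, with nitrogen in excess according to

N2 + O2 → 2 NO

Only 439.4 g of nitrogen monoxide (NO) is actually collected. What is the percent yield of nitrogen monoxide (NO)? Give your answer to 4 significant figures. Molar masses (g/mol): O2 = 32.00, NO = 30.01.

n(O2) = 312.40 g / 32.00 g/mol = 9.7625 mol.
From the equation the O2:NO mole ratio is 1:2, so n(NO) = 9.7625 × 2/1 = 19.525 mol.
Mass of NO = 19.525 mol × 30.01 g/mol = 585.95 g.
This is the theoretical yield. Percent yield = 439.4 g / 585.95 g × 100% = 74.990%.

74.99 %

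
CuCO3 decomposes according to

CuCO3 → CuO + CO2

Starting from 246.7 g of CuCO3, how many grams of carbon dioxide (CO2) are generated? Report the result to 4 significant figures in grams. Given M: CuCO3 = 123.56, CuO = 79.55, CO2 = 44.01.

n(CuCO3) = 246.70 g / 123.56 g/mol = 1.9966 mol.
From the equation the CuCO3:CO2 mole ratio is 1:1, so n(CO2) = 1.9966 × 1/1 = 1.9966 mol.
Mass of CO2 = 1.9966 mol × 44.01 g/mol = 87.870 g.

87.87 g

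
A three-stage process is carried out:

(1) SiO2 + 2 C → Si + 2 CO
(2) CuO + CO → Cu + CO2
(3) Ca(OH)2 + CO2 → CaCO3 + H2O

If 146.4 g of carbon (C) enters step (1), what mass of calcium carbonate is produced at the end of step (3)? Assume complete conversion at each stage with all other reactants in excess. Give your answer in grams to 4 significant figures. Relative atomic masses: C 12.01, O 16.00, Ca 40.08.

M(C) = 12.01 g/mol.
M(CaCO3) = 40.08 + 12.01 + 3(16.00) = 100.09 g/mol.
n(C) = 146.4 / 12.01 = 12.190 mol.
Reaction (1): C→CO ratio 2:2 ⇒ n(CO) = 12.190 mol.
Reaction (2): CO→CO2 ratio 1:1 ⇒ n(CO2) = 12.190 mol.
Reaction (3): CO2→CaCO3 ratio 1:1 ⇒ n(CaCO3) = 12.190 mol.
Mass of CaCO3 = 12.190 × 100.09 = 1220.1 g.

1220 g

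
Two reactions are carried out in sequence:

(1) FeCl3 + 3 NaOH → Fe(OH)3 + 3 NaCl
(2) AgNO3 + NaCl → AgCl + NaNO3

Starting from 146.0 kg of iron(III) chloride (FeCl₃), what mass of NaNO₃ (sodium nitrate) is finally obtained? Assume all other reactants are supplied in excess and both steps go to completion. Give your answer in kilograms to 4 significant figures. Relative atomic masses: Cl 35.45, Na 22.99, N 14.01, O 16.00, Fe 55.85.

229.5 kg

M(FeCl3) = 55.85 + 3(35.45) = 162.20 g/mol.
M(NaNO3) = 22.99 + 14.01 + 3(16.00) = 85.00 g/mol.
146.0 kg = 146000 g.
n(FeCl3) = 146000 / 162.20 = 900.12 mol.
Step 1 gives a 1:3 ratio of FeCl3 to NaCl, so n(NaCl) = 2700.4 mol.
In step 2 the NaCl:NaNO3 ratio is 1:1, so n(NaNO3) = 2700.4 mol.
Mass of NaNO3 = 2700.4 × 85.00 = 229530 g = 229.5 kg.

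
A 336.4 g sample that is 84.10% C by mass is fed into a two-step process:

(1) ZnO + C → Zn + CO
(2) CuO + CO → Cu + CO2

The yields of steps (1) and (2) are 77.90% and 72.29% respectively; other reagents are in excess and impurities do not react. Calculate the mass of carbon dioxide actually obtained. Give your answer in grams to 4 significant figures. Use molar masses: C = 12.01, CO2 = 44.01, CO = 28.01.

583.8 g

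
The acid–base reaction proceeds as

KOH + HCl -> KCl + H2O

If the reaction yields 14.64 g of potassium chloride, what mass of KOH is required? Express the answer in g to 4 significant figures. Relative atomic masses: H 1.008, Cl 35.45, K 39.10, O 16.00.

11.02 g

M(KCl) = 39.10 + 35.45 = 74.55 g/mol.
M(KOH) = 39.10 + 16.00 + 1.008 = 56.108 g/mol.
n(KCl) = 14.640 g / 74.55 g/mol = 0.19638 mol.
From the equation the KCl:KOH mole ratio is 1:1, so n(KOH) = 0.19638 × 1/1 = 0.19638 mol.
Mass of KOH = 0.19638 mol × 56.108 g/mol = 11.018 g.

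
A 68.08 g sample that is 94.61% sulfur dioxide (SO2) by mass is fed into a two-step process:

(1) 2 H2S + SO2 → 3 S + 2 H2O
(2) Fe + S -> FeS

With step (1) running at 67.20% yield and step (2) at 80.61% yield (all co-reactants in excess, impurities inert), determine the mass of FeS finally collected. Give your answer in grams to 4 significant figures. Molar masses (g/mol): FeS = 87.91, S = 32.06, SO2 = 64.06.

143.6 g

Pure SO2 = 68.08 × 0.9461 = 64.410 g.
n(SO2) = 64.410 / 64.06 = 1.0055 mol.
Step 1 (SO2:S = 1:3): theoretical n(S) = 3.0164 mol; at 67.20% yield, n(S) = 2.0270 mol.
Step 2 (S:FeS = 1:1): theoretical n(FeS) = 2.0270 mol, so theoretical mass = 2.0270 × 87.91 = 178.20 g.
At 80.61% yield, actual mass of FeS = 178.20 × 0.8061 = 143.64 g.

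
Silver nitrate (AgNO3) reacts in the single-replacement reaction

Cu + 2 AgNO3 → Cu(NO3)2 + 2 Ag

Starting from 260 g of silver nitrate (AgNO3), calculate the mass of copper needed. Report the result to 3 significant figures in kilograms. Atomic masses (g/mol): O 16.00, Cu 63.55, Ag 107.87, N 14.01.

0.0486 kg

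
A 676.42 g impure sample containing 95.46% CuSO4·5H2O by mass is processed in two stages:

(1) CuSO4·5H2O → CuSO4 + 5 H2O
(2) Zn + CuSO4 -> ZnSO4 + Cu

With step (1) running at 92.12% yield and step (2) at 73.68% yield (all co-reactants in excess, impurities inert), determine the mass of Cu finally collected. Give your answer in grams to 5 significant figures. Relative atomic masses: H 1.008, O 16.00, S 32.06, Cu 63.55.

Pure CuSO4·5H2O = 676.42 × 0.9546 = 645.711 g.
M(CuSO4·5H2O) = 63.55 + 32.06 + 9(16.00) + 10(1.008) = 249.69 g/mol.
M(Cu) = 63.55 g/mol.
n(CuSO4·5H2O) = 645.711 / 249.69 = 2.58605 mol.
Step 1 (CuSO4·5H2O:CuSO4 = 1:1): theoretical n(CuSO4) = 2.58605 mol; at 92.12% yield, n(CuSO4) = 2.38227 mol.
Step 2 (CuSO4:Cu = 1:1): theoretical n(Cu) = 2.38227 mol, so theoretical mass = 2.38227 × 63.55 = 151.393 g.
At 73.68% yield, actual mass of Cu = 151.393 × 0.7368 = 111.546 g.

111.55 g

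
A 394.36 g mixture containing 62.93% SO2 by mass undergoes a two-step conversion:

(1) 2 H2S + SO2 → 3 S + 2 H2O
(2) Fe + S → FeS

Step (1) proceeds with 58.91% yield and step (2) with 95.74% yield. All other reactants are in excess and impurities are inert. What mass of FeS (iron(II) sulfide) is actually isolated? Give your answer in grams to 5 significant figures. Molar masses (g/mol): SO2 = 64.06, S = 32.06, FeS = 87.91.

Pure SO2 = 394.36 × 0.6293 = 248.171 g.
n(SO2) = 248.171 / 64.06 = 3.87404 mol.
Step 1 (SO2:S = 1:3): theoretical n(S) = 11.6221 mol; at 58.91% yield, n(S) = 6.84658 mol.
Step 2 (S:FeS = 1:1): theoretical n(FeS) = 6.84658 mol, so theoretical mass = 6.84658 × 87.91 = 601.883 g.
At 95.74% yield, actual mass of FeS = 601.883 × 0.9574 = 576.243 g.

576.24 g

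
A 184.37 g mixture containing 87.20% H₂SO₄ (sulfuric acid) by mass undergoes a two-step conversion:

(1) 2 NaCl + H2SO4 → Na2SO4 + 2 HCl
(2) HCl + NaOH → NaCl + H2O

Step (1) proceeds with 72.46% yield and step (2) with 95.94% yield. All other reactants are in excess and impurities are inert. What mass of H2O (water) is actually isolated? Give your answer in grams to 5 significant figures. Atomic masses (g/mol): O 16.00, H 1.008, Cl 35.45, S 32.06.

41.061 g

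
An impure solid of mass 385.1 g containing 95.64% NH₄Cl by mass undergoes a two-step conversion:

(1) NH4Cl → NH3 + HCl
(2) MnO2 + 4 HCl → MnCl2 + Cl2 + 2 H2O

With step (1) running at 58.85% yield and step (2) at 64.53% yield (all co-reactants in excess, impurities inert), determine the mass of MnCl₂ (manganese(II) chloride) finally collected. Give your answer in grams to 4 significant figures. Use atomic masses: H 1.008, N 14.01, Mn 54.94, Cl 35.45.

82.26 g

Pure NH4Cl = 385.1 × 0.9564 = 368.31 g.
M(NH4Cl) = 14.01 + 4(1.008) + 35.45 = 53.492 g/mol.
M(MnCl2) = 54.94 + 2(35.45) = 125.84 g/mol.
n(NH4Cl) = 368.31 / 53.492 = 6.8853 mol.
Step 1 (NH4Cl:HCl = 1:1): theoretical n(HCl) = 6.8853 mol; at 58.85% yield, n(HCl) = 4.0520 mol.
Step 2 (HCl:MnCl2 = 4:1): theoretical n(MnCl2) = 1.0130 mol, so theoretical mass = 1.0130 × 125.84 = 127.48 g.
At 64.53% yield, actual mass of MnCl2 = 127.48 × 0.6453 = 82.260 g.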